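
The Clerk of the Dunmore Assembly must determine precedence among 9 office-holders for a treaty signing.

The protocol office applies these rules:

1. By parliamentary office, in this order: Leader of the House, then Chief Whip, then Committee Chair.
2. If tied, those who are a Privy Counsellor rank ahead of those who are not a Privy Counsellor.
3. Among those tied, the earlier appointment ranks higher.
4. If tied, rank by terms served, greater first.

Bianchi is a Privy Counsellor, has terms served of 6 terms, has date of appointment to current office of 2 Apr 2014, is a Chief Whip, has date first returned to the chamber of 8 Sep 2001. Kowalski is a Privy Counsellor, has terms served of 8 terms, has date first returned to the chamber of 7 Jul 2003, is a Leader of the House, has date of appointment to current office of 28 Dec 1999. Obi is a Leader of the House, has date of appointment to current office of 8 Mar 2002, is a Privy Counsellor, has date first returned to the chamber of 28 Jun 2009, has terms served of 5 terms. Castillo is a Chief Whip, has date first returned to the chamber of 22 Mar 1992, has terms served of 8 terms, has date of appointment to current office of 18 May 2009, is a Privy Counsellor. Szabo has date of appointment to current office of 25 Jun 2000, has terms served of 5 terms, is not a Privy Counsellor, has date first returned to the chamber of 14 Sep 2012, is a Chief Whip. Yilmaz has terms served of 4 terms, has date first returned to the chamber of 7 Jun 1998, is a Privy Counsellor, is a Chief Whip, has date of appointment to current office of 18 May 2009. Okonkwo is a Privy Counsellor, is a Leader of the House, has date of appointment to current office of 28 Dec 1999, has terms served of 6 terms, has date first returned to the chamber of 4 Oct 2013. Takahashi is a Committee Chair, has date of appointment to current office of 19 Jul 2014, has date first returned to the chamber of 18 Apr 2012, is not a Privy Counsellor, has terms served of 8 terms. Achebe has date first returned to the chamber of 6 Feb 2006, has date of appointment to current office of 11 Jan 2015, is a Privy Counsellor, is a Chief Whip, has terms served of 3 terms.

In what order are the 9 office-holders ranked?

By parliamentary office: Kowalski, Okonkwo and Obi (Leader of the House); then Castillo, Yilmaz, Bianchi, Achebe and Szabo (Chief Whip); then Takahashi (Committee Chair).
Kowalski, Okonkwo and Obi are each a Privy Counsellor, so the next rule applies.
Among Kowalski, Okonkwo and Obi, by date of appointment to current office (earlier first): Kowalski and Okonkwo (28 Dec 1999) before Obi (8 Mar 2002).
Among Kowalski and Okonkwo, by terms served (higher first): Kowalski (8 terms) before Okonkwo (6 terms).
Among Castillo, Yilmaz, Bianchi, Achebe and Szabo, a Privy Counsellor before not a Privy Counsellor: Castillo, Yilmaz, Bianchi and Achebe (a Privy Counsellor) before Szabo (not a Privy Counsellor).
Among Castillo, Yilmaz, Bianchi and Achebe, by date of appointment to current office (earlier first): Castillo and Yilmaz (18 May 2009) before Bianchi (2 Apr 2014) before Achebe (11 Jan 2015).
Among Castillo and Yilmaz, by terms served (higher first): Castillo (8 terms) before Yilmaz (4 terms).
Full order: Kowalski, Okonkwo, Obi, Castillo, Yilmaz, Bianchi, Achebe, Szabo, Takahashi.

Kowalski, Okonkwo, Obi, Castillo, Yilmaz, Bianchi, Achebe, Szabo, Takahashi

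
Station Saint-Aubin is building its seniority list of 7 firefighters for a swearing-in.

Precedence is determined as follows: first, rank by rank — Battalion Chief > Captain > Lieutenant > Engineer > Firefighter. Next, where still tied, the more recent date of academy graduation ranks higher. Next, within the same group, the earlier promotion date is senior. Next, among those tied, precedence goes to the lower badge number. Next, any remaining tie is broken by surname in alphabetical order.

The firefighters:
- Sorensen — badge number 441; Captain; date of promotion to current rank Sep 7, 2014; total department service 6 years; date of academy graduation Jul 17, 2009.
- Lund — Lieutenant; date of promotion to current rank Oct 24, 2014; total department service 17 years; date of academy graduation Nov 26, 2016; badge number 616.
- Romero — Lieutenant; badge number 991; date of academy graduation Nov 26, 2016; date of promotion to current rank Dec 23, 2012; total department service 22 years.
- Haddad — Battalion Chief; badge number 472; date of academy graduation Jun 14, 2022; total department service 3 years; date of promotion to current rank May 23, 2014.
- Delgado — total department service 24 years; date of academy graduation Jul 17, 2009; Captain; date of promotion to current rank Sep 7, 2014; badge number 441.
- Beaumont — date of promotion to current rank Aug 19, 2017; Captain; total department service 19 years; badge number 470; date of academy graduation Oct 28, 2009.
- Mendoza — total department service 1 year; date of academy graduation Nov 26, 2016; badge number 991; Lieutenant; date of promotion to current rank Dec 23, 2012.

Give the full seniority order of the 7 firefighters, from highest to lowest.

By rank: Haddad (Battalion Chief); then Beaumont, Delgado and Sorensen (Captain); then Mendoza, Romero and Lund (Lieutenant).
Among Beaumont, Delgado and Sorensen, by date of academy graduation (later first): Beaumont (Oct 28, 2009) before Delgado and Sorensen (Jul 17, 2009).
Delgado and Sorensen both have date of promotion to current rank Sep 7, 2014, so the next rule applies.
Delgado and Sorensen both have badge number 441, so the next rule applies.
Among Delgado and Sorensen, alphabetically by surname: Delgado before Sorensen.
Mendoza, Romero and Lund all have date of academy graduation Nov 26, 2016, so the next rule applies.
Among Mendoza, Romero and Lund, by date of promotion to current rank (earlier first): Mendoza and Romero (Dec 23, 2012) before Lund (Oct 24, 2014).
Mendoza and Romero both have badge number 991, so the next rule applies.
Among Mendoza and Romero, alphabetically by surname: Mendoza before Romero.
Full order: Haddad, Beaumont, Delgado, Sorensen, Mendoza, Romero, Lund.

Haddad, Beaumont, Delgado, Sorensen, Mendoza, Romero, Lund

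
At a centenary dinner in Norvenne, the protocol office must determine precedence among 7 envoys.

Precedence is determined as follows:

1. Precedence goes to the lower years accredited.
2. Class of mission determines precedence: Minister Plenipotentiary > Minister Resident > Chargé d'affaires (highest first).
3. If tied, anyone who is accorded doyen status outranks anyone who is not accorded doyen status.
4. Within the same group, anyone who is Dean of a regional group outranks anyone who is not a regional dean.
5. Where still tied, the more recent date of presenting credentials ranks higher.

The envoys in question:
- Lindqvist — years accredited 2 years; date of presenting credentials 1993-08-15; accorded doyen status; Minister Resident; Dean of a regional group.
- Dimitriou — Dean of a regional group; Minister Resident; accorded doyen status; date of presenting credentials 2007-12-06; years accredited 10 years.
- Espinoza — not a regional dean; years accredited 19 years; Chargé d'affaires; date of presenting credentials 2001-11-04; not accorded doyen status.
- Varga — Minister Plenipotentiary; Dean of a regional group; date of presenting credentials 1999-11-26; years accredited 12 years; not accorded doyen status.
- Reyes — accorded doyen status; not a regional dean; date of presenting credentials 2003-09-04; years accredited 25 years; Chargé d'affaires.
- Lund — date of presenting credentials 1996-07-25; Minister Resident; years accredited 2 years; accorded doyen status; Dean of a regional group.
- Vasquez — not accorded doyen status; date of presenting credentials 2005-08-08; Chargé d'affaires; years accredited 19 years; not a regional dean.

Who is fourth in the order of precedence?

By years accredited (lower first): Lund and Lindqvist (both 2 years); then Dimitriou (10 years); then Varga (12 years); then Vasquez and Espinoza (both 19 years); then Reyes (25 years).
Lund and Lindqvist are each Minister Resident, so the next rule applies.
Lund and Lindqvist are each accorded doyen status, so the next rule applies.
Lund and Lindqvist are each Dean of a regional group, so the next rule applies.
Among Lund and Lindqvist, by date of presenting credentials (later first): Lund (1996-07-25) before Lindqvist (1993-08-15).
Vasquez and Espinoza are each Chargé d'affaires, so the next rule applies.
Vasquez and Espinoza are each not accorded doyen status, so the next rule applies.
Vasquez and Espinoza are each not a regional dean, so the next rule applies.
Among Vasquez and Espinoza, by date of presenting credentials (later first): Vasquez (2005-08-08) before Espinoza (2001-11-04).
Order: Lund, Lindqvist, Dimitriou, Varga, Vasquez, Espinoza, Reyes.

Varga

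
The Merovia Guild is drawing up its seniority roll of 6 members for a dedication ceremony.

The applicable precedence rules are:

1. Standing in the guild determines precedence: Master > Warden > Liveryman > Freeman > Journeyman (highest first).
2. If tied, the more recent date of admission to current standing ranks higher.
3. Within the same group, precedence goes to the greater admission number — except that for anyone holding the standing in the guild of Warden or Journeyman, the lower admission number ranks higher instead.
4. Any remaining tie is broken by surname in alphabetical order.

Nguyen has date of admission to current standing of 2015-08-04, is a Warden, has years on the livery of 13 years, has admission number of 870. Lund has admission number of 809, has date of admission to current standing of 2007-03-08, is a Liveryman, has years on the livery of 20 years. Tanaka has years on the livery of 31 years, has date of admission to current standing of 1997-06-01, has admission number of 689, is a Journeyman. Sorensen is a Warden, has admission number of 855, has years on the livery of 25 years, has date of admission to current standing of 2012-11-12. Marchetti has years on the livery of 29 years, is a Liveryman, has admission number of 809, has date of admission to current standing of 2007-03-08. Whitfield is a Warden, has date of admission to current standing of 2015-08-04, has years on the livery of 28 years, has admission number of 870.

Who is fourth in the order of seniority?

Lund

By standing in the guild: Nguyen, Whitfield and Sorensen (Warden); then Lund and Marchetti (Liveryman); then Tanaka (Journeyman).
Among Nguyen, Whitfield and Sorensen, by date of admission to current standing (later first): Nguyen and Whitfield (2015-08-04) before Sorensen (2012-11-12).
Nguyen and Whitfield both have admission number 870, so the next rule applies.
Among Nguyen and Whitfield, alphabetically by surname: Nguyen before Whitfield.
Lund and Marchetti both have date of admission to current standing 2007-03-08, so the next rule applies.
Lund and Marchetti both have admission number 809, so the next rule applies.
Among Lund and Marchetti, alphabetically by surname: Lund before Marchetti.
Order: Nguyen, Whitfield, Sorensen, Lund, Marchetti, Tanaka.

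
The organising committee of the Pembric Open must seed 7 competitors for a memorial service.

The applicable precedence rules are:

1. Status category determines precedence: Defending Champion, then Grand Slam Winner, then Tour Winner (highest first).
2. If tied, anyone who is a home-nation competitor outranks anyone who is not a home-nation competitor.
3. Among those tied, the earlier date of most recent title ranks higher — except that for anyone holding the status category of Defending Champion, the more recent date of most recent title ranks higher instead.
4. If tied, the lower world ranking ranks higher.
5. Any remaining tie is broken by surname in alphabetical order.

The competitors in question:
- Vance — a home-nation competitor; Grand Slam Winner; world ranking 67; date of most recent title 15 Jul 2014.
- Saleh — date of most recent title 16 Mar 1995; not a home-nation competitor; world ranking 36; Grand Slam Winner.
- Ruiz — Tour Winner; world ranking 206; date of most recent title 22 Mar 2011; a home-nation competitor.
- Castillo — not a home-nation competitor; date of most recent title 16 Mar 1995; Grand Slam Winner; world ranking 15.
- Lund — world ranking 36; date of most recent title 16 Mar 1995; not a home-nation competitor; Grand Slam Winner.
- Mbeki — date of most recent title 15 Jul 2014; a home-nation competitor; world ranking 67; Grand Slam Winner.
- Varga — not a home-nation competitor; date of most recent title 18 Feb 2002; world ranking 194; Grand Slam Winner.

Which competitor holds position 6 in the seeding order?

By status category: Mbeki, Vance, Castillo, Lund, Saleh and Varga (Grand Slam Winner); then Ruiz (Tour Winner).
Among Mbeki, Vance, Castillo, Lund, Saleh and Varga, a home-nation competitor before not a home-nation competitor: Mbeki and Vance (a home-nation competitor) before Castillo, Lund, Saleh and Varga (not a home-nation competitor).
Mbeki and Vance both have date of most recent title 15 Jul 2014, so the next rule applies.
Mbeki and Vance both have world ranking 67, so the next rule applies.
Among Mbeki and Vance, alphabetically by surname: Mbeki before Vance.
Among Castillo, Lund, Saleh and Varga, by date of most recent title (earlier first): Castillo, Lund and Saleh (16 Mar 1995) before Varga (18 Feb 2002).
Among Castillo, Lund and Saleh, by world ranking (lower first): Castillo (15) before Lund and Saleh (36).
Among Lund and Saleh, alphabetically by surname: Lund before Saleh.
Order: Mbeki, Vance, Castillo, Lund, Saleh, Varga, Ruiz.

Varga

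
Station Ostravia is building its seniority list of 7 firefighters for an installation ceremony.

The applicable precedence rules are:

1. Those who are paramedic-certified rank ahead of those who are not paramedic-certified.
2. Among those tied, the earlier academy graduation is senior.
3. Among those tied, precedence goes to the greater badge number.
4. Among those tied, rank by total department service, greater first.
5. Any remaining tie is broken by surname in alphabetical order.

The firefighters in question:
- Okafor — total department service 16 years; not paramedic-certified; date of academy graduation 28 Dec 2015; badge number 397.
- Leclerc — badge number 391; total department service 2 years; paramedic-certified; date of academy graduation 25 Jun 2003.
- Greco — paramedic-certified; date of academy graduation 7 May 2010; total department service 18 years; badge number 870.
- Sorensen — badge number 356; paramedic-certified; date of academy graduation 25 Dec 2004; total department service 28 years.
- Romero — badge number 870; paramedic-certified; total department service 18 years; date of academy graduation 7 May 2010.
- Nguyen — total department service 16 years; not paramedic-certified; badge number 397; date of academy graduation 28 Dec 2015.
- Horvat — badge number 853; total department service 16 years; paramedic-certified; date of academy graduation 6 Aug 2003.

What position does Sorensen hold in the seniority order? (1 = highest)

By the first rule: Leclerc, Horvat, Sorensen, Greco and Romero (each paramedic-certified); then Nguyen and Okafor (both not paramedic-certified).
Among Leclerc, Horvat, Sorensen, Greco and Romero, by date of academy graduation (earlier first): Leclerc (25 Jun 2003) before Horvat (6 Aug 2003) before Sorensen (25 Dec 2004) before Greco and Romero (7 May 2010).
Greco and Romero both have badge number 870, so the next rule applies.
Greco and Romero both have total department service 18 years, so the next rule applies.
Among Greco and Romero, alphabetically by surname: Greco before Romero.
Nguyen and Okafor both have date of academy graduation 28 Dec 2015, so the next rule applies.
Nguyen and Okafor both have badge number 397, so the next rule applies.
Nguyen and Okafor both have total department service 16 years, so the next rule applies.
Among Nguyen and Okafor, alphabetically by surname: Nguyen before Okafor.
Order: Leclerc, Horvat, Sorensen, Greco, Romero, Nguyen, Okafor. So position 3.

3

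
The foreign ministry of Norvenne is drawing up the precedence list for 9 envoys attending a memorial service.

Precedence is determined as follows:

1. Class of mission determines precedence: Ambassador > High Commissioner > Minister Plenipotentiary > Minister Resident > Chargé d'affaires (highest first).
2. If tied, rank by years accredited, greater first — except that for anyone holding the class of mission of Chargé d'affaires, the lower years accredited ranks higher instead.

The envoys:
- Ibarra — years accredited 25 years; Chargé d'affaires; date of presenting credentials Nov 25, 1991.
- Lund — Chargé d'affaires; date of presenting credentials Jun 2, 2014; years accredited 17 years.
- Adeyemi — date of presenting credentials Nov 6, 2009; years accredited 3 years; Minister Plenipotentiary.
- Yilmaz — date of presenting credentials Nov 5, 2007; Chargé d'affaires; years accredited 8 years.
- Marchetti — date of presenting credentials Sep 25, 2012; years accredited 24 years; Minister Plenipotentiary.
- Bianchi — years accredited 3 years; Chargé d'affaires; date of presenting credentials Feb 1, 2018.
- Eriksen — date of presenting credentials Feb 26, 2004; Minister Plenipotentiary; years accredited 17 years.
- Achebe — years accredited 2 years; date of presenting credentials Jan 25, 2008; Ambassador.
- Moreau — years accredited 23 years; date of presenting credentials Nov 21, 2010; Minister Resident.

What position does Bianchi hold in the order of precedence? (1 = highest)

By class of mission: Achebe (Ambassador); then Marchetti, Eriksen and Adeyemi (Minister Plenipotentiary); then Moreau (Minister Resident); then Bianchi, Yilmaz, Lund and Ibarra (Chargé d'affaires).
Among Marchetti, Eriksen and Adeyemi, by years accredited (higher first): Marchetti (24 years) before Eriksen (17 years) before Adeyemi (3 years).
Among Bianchi, Yilmaz, Lund and Ibarra, by years accredited (lower first) (reversed rule for this group): Bianchi (3 years) before Yilmaz (8 years) before Lund (17 years) before Ibarra (25 years).
Order: Achebe, Marchetti, Eriksen, Adeyemi, Moreau, Bianchi, Yilmaz, Lund, Ibarra. So position 6.

6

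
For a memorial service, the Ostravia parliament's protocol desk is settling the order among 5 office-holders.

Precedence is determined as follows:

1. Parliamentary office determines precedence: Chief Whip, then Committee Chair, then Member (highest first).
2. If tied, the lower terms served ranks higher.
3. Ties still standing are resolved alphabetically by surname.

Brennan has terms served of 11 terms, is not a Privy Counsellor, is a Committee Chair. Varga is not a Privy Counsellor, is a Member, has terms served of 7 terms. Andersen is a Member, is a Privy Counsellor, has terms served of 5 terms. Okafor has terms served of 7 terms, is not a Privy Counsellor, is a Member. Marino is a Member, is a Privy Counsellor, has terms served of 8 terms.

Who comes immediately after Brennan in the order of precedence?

By parliamentary office: Brennan (Committee Chair); then Andersen, Okafor, Varga and Marino (Member).
Among Andersen, Okafor, Varga and Marino, by terms served (lower first): Andersen (5 terms) before Okafor and Varga (7 terms) before Marino (8 terms).
Among Okafor and Varga, alphabetically by surname: Okafor before Varga.
Order: Brennan, Andersen, Okafor, Varga, Marino.

Andersen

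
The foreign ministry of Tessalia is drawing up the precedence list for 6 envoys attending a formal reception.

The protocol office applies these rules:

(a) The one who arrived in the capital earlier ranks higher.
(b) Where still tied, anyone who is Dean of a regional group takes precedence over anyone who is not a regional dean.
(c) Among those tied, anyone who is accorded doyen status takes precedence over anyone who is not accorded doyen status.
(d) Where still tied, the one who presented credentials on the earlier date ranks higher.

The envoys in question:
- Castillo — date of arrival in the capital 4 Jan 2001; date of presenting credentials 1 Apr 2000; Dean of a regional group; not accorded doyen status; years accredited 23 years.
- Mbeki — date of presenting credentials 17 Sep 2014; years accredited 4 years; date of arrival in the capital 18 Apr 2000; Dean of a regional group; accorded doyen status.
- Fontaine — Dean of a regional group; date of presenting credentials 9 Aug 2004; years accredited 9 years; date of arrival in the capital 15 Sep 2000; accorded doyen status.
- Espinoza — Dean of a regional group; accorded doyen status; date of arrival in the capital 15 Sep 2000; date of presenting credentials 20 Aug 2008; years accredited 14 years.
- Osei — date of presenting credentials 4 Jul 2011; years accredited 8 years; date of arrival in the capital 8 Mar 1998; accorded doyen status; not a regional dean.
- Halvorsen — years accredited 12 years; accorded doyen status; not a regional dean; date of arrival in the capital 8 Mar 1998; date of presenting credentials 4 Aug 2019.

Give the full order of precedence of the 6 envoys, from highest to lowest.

By date of arrival in the capital (earlier first): Osei and Halvorsen (both 8 Mar 1998); then Mbeki (18 Apr 2000); then Fontaine and Espinoza (both 15 Sep 2000); then Castillo (4 Jan 2001).
Osei and Halvorsen are each not a regional dean, so the next rule applies.
Osei and Halvorsen are each accorded doyen status, so the next rule applies.
Among Osei and Halvorsen, by date of presenting credentials (earlier first): Osei (4 Jul 2011) before Halvorsen (4 Aug 2019).
Fontaine and Espinoza are each Dean of a regional group, so the next rule applies.
Fontaine and Espinoza are each accorded doyen status, so the next rule applies.
Among Fontaine and Espinoza, by date of presenting credentials (earlier first): Fontaine (9 Aug 2004) before Espinoza (20 Aug 2008).
Full order: Osei, Halvorsen, Mbeki, Fontaine, Espinoza, Castillo.

Osei, Halvorsen, Mbeki, Fontaine, Espinoza, Castillo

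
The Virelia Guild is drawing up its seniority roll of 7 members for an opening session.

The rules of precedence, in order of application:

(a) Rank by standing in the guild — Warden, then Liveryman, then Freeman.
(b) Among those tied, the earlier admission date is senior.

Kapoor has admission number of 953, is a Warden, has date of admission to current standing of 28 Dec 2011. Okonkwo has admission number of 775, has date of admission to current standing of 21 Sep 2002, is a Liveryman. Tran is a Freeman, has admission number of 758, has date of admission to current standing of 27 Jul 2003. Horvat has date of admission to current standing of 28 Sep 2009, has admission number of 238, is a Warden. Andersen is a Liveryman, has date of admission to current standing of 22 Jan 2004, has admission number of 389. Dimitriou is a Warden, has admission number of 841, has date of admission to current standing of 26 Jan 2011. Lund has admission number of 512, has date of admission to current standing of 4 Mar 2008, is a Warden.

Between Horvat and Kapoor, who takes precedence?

By standing in the guild: Lund, Horvat, Dimitriou and Kapoor (Warden); then Okonkwo and Andersen (Liveryman); then Tran (Freeman).
Among Lund, Horvat, Dimitriou and Kapoor, by date of admission to current standing (earlier first): Lund (4 Mar 2008) before Horvat (28 Sep 2009) before Dimitriou (26 Jan 2011) before Kapoor (28 Dec 2011).
Among Okonkwo and Andersen, by date of admission to current standing (earlier first): Okonkwo (21 Sep 2002) before Andersen (22 Jan 2004).
So Horvat takes precedence.

Horvat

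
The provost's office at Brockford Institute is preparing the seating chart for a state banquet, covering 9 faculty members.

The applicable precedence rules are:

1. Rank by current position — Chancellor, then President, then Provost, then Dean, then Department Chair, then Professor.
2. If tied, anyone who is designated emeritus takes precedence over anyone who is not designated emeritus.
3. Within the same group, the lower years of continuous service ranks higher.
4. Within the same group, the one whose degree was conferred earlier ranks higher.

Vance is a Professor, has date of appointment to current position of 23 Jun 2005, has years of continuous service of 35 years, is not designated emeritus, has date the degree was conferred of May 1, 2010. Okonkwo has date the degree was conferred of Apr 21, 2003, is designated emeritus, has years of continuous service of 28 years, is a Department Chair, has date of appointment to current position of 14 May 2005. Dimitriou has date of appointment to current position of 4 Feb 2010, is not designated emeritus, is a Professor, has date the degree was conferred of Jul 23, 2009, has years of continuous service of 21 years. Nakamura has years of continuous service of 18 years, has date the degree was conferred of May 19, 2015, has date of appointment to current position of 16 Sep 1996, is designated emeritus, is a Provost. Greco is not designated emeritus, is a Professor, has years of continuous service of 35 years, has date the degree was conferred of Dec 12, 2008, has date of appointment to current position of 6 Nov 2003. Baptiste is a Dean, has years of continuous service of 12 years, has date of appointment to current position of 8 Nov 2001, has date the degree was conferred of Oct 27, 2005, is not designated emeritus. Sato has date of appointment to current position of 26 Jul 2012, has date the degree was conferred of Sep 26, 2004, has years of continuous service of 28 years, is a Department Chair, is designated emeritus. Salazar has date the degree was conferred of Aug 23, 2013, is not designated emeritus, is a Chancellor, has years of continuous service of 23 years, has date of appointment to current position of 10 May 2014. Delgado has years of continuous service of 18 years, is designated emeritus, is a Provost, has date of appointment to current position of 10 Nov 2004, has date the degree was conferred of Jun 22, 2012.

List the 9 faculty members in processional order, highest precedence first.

Salazar, Delgado, Nakamura, Baptiste, Okonkwo, Sato, Dimitriou, Greco, Vance

By current position: Salazar (Chancellor); then Delgado and Nakamura (Provost); then Baptiste (Dean); then Okonkwo and Sato (Department Chair); then Dimitriou, Greco and Vance (Professor).
Delgado and Nakamura are each designated emeritus, so the next rule applies.
Delgado and Nakamura both have years of continuous service 18 years, so the next rule applies.
Among Delgado and Nakamura, by date the degree was conferred (earlier first): Delgado (Jun 22, 2012) before Nakamura (May 19, 2015).
Okonkwo and Sato are each designated emeritus, so the next rule applies.
Okonkwo and Sato both have years of continuous service 28 years, so the next rule applies.
Among Okonkwo and Sato, by date the degree was conferred (earlier first): Okonkwo (Apr 21, 2003) before Sato (Sep 26, 2004).
Dimitriou, Greco and Vance are each not designated emeritus, so the next rule applies.
Among Dimitriou, Greco and Vance, by years of continuous service (lower first): Dimitriou (21 years) before Greco and Vance (35 years).
Among Greco and Vance, by date the degree was conferred (earlier first): Greco (Dec 12, 2008) before Vance (May 1, 2010).
Full order: Salazar, Delgado, Nakamura, Baptiste, Okonkwo, Sato, Dimitriou, Greco, Vance.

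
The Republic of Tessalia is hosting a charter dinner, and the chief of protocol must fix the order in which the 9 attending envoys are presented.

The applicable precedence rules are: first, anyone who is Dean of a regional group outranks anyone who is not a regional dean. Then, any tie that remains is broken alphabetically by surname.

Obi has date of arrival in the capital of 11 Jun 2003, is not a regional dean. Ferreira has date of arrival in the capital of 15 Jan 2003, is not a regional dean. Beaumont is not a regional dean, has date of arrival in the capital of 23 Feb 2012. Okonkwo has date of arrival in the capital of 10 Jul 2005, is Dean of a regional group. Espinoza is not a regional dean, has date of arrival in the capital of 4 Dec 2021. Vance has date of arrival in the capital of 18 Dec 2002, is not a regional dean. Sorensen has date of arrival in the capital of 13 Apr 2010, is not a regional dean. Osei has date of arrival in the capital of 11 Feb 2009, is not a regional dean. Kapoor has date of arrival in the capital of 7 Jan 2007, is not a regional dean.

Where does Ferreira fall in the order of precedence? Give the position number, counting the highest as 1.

4

By the first rule: Okonkwo (Dean of a regional group); then Beaumont, Espinoza, Ferreira, Kapoor, Obi, Osei, Sorensen and Vance (each not a regional dean).
Among Beaumont, Espinoza, Ferreira, Kapoor, Obi, Osei, Sorensen and Vance, alphabetically by surname: Beaumont before Espinoza before Ferreira before Kapoor before Obi before Osei before Sorensen before Vance.
Order: Okonkwo, Beaumont, Espinoza, Ferreira, Kapoor, Obi, Osei, Sorensen, Vance. So position 4.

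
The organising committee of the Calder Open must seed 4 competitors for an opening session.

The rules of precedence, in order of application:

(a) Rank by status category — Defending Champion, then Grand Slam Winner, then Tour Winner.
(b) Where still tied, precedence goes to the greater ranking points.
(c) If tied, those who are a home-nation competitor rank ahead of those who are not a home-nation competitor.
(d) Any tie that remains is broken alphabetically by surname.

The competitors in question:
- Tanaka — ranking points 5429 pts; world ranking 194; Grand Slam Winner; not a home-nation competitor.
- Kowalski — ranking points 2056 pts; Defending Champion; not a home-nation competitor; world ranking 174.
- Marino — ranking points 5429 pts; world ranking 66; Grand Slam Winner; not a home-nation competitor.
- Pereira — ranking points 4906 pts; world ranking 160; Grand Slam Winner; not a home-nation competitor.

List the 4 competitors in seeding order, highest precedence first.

Kowalski, Marino, Tanaka, Pereira

By status category: Kowalski (Defending Champion); then Marino, Tanaka and Pereira (Grand Slam Winner).
Among Marino, Tanaka and Pereira, by ranking points (higher first): Marino and Tanaka (5429 pts) before Pereira (4906 pts).
Marino and Tanaka are each not a home-nation competitor, so the next rule applies.
Among Marino and Tanaka, alphabetically by surname: Marino before Tanaka.
Full order: Kowalski, Marino, Tanaka, Pereira.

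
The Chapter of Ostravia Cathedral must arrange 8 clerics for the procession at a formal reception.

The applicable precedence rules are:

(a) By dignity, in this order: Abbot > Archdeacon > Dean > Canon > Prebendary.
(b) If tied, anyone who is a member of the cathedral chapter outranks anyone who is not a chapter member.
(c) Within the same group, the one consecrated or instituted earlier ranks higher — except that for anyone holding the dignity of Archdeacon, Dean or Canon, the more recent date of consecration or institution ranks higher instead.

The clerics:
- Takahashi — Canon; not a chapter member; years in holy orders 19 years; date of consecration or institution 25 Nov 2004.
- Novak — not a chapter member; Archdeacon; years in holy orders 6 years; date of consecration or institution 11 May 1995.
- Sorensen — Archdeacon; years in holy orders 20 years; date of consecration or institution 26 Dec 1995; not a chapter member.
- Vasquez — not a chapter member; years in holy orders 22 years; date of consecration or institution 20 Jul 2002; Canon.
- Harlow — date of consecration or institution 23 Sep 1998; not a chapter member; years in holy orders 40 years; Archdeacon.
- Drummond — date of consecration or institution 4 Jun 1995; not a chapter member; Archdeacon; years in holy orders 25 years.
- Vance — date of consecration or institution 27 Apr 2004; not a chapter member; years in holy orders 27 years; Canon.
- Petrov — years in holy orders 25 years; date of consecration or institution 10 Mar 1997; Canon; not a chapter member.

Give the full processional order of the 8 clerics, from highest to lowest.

By dignity: Harlow, Sorensen, Drummond and Novak (Archdeacon); then Takahashi, Vance, Vasquez and Petrov (Canon).
Harlow, Sorensen, Drummond and Novak are each not a chapter member, so the next rule applies.
Among Harlow, Sorensen, Drummond and Novak, by date of consecration or institution (later first) (reversed rule for this group): Harlow (23 Sep 1998) before Sorensen (26 Dec 1995) before Drummond (4 Jun 1995) before Novak (11 May 1995).
Takahashi, Vance, Vasquez and Petrov are each not a chapter member, so the next rule applies.
Among Takahashi, Vance, Vasquez and Petrov, by date of consecration or institution (later first) (reversed rule for this group): Takahashi (25 Nov 2004) before Vance (27 Apr 2004) before Vasquez (20 Jul 2002) before Petrov (10 Mar 1997).
Full order: Harlow, Sorensen, Drummond, Novak, Takahashi, Vance, Vasquez, Petrov.

Harlow, Sorensen, Drummond, Novak, Takahashi, Vance, Vasquez, Petrov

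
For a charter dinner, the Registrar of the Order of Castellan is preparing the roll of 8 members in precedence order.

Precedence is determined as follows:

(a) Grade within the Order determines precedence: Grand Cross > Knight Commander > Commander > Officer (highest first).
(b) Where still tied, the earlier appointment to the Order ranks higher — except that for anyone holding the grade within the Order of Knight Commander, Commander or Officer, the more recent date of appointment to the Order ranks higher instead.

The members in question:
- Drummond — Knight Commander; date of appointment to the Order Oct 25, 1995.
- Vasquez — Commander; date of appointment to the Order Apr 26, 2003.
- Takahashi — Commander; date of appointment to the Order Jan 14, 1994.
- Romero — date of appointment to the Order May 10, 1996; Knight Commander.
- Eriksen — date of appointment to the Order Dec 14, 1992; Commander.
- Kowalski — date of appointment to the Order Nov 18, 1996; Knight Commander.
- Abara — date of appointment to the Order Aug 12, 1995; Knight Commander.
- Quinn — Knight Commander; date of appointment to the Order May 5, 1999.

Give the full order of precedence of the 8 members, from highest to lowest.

By grade within the Order: Quinn, Kowalski, Romero, Drummond and Abara (Knight Commander); then Vasquez, Takahashi and Eriksen (Commander).
Among Quinn, Kowalski, Romero, Drummond and Abara, by date of appointment to the Order (later first) (reversed rule for this group): Quinn (May 5, 1999) before Kowalski (Nov 18, 1996) before Romero (May 10, 1996) before Drummond (Oct 25, 1995) before Abara (Aug 12, 1995).
Among Vasquez, Takahashi and Eriksen, by date of appointment to the Order (later first) (reversed rule for this group): Vasquez (Apr 26, 2003) before Takahashi (Jan 14, 1994) before Eriksen (Dec 14, 1992).
Full order: Quinn, Kowalski, Romero, Drummond, Abara, Vasquez, Takahashi, Eriksen.

Quinn, Kowalski, Romero, Drummond, Abara, Vasquez, Takahashi, Eriksen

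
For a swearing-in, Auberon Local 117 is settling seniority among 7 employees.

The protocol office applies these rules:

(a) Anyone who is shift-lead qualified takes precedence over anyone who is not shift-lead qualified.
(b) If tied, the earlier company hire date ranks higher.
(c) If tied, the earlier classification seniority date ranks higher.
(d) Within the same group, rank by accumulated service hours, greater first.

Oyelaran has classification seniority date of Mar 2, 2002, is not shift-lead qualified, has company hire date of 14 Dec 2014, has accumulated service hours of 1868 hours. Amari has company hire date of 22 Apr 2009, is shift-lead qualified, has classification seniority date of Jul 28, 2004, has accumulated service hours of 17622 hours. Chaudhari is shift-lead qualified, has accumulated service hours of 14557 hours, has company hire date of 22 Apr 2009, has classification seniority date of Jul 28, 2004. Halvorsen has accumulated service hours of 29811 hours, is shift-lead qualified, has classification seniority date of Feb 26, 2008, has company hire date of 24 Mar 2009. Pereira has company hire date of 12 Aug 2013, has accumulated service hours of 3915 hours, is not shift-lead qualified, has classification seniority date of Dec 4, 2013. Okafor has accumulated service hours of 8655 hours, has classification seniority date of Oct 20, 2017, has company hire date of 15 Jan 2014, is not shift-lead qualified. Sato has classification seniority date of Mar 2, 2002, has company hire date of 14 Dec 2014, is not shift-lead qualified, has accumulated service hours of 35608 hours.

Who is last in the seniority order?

Oyelaran

By the first rule: Halvorsen, Amari and Chaudhari (each shift-lead qualified); then Pereira, Okafor, Sato and Oyelaran (each not shift-lead qualified).
Among Halvorsen, Amari and Chaudhari, by company hire date (earlier first): Halvorsen (24 Mar 2009) before Amari and Chaudhari (22 Apr 2009).
Amari and Chaudhari both have classification seniority date Jul 28, 2004, so the next rule applies.
Among Amari and Chaudhari, by accumulated service hours (higher first): Amari (17622 hours) before Chaudhari (14557 hours).
Among Pereira, Okafor, Sato and Oyelaran, by company hire date (earlier first): Pereira (12 Aug 2013) before Okafor (15 Jan 2014) before Sato and Oyelaran (14 Dec 2014).
Sato and Oyelaran both have classification seniority date Mar 2, 2002, so the next rule applies.
Among Sato and Oyelaran, by accumulated service hours (higher first): Sato (35608 hours) before Oyelaran (1868 hours).
Order: Halvorsen, Amari, Chaudhari, Pereira, Okafor, Sato, Oyelaran.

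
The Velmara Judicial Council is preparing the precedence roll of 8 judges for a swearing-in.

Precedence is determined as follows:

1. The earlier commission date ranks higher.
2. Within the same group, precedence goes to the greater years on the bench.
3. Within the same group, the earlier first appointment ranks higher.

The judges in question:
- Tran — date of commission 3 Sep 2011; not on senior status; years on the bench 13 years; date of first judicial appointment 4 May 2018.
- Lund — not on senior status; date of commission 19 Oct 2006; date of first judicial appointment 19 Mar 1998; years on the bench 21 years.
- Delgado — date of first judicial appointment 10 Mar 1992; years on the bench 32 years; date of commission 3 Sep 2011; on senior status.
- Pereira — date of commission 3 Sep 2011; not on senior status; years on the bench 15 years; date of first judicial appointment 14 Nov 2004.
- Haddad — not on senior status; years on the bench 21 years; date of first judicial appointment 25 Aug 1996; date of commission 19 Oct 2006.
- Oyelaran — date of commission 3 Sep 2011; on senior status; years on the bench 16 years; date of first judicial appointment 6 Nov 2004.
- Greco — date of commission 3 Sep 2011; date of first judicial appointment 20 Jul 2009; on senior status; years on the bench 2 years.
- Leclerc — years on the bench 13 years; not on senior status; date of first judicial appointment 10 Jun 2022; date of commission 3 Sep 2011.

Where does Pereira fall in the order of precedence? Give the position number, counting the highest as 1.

By date of commission (earlier first): Haddad and Lund (both 19 Oct 2006); then Delgado, Oyelaran, Pereira, Tran, Leclerc and Greco (each 3 Sep 2011).
Haddad and Lund both have years on the bench 21 years, so the next rule applies.
Among Haddad and Lund, by date of first judicial appointment (earlier first): Haddad (25 Aug 1996) before Lund (19 Mar 1998).
Among Delgado, Oyelaran, Pereira, Tran, Leclerc and Greco, by years on the bench (higher first): Delgado (32 years) before Oyelaran (16 years) before Pereira (15 years) before Tran and Leclerc (13 years) before Greco (2 years).
Among Tran and Leclerc, by date of first judicial appointment (earlier first): Tran (4 May 2018) before Leclerc (10 Jun 2022).
Order: Haddad, Lund, Delgado, Oyelaran, Pereira, Tran, Leclerc, Greco. So position 5.

5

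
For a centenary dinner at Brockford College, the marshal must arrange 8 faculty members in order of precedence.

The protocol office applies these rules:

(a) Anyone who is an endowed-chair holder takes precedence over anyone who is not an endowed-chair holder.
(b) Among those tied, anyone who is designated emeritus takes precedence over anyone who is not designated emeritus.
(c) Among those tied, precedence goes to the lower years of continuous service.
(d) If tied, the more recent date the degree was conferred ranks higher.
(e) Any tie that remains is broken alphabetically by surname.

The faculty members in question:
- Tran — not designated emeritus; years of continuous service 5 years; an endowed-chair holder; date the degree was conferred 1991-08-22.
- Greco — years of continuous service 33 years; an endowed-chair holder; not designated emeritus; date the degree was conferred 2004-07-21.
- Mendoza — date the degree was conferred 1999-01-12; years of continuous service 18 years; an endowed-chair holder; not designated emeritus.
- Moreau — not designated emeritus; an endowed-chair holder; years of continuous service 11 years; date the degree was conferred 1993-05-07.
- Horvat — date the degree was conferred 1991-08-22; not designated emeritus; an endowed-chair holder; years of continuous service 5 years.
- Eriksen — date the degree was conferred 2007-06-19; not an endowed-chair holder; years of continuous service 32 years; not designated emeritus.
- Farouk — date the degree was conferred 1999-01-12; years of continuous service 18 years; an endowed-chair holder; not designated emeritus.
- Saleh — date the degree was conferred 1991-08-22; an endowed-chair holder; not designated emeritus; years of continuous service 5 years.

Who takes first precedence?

Horvat

By the first rule: Horvat, Saleh, Tran, Moreau, Farouk, Mendoza and Greco (each an endowed-chair holder); then Eriksen (not an endowed-chair holder).
Horvat, Saleh, Tran, Moreau, Farouk, Mendoza and Greco are each not designated emeritus, so the next rule applies.
Among Horvat, Saleh, Tran, Moreau, Farouk, Mendoza and Greco, by years of continuous service (lower first): Horvat, Saleh and Tran (5 years) before Moreau (11 years) before Farouk and Mendoza (18 years) before Greco (33 years).
Horvat, Saleh and Tran all have date the degree was conferred 1991-08-22, so the next rule applies.
Among Horvat, Saleh and Tran, alphabetically by surname: Horvat before Saleh before Tran.
Farouk and Mendoza both have date the degree was conferred 1999-01-12, so the next rule applies.
Among Farouk and Mendoza, alphabetically by surname: Farouk before Mendoza.
Order: Horvat, Saleh, Tran, Moreau, Farouk, Mendoza, Greco, Eriksen.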